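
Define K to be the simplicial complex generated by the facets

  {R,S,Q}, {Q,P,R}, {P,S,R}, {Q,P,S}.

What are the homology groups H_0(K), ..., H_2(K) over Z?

Take the total order P < Q < R < S on the vertex set. Then K (dimension 2) consists of the simplices:

  0-simplices (4): P, Q, R, S
  1-simplices (6): PQ, PR, PS, QR, QS, RS
  2-simplices (4): PQR, PQS, PRS, QRS

so the chain groups are C_0 ≅ Z^4, C_1 ≅ Z^6, C_2 ≅ Z^4.

The boundary map ∂_1: C_1 → C_0 maps an edge to its endpoints' difference, ∂[p,q] = q − p.
The 4×6 boundary matrix has rank 3 and Smith normal form diag(1,1,1).

Boundary ∂_2: C_2 → C_1 maps a triangle to the signed sum of its edges. For instance
  ∂PQS = QS − PS + PQ,
  ∂PQR = QR − PR + PQ.
The 6×4 boundary matrix has rank 3 and Smith normal form diag(1,1,1).

Reading off H_k = ker ∂_k / im ∂_{k+1}:

  H_0: rank C_0 − rank ∂_1 = 4 − 3 = 1, and the invariant factors of ∂_1 are all 1, so H_0 = Z.
  H_1: rank ker ∂_1 − rank ∂_2 = (6 − 3) − 3 = 0, and the invariant factors of ∂_2 are all 1, so H_1 = 0.
  H_2: rank ker ∂_2 − rank ∂_3 = (4 − 3) − 0 = 1, and there is no ∂_3, so H_2 = Z.

As a check, the Euler characteristic is 4 − 6 + 4 = 2, which agrees with 1 − 0 + 1 = 2.

H_0 = Z,  H_1 = 0,  H_2 = Z.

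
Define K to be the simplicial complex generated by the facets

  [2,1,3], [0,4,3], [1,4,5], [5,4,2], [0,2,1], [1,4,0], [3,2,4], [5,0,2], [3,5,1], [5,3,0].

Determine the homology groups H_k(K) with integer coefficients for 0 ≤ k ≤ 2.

H_0 = Z,  H_1 = Z/2,  H_2 = 0.

We work with the vertex ordering 0 < 1 < 2 < 3 < 4 < 5. The simplices of K, each written with vertices in increasing order, are:

  0-simplices (6): [0], [1], [2], [3], [4], [5]
  1-simplices (15): [0,1], [0,2], [0,3], [0,4], [0,5], [1,2], [1,3], [1,4], [1,5], [2,3], [2,4], [2,5], [3,4], [3,5], [4,5]
  2-simplices (10): [0,1,2], [0,1,4], [0,2,5], [0,3,4], [0,3,5], [1,2,3], [1,3,5], [1,4,5], [2,3,4], [2,4,5]

giving chain groups C_0 ≅ Z^6, C_1 ≅ Z^15, C_2 ≅ Z^10.

Boundary ∂_1: C_1 → C_0 is given by ∂[p,q] = [q] − [p].
The resulting 6×15 matrix has rank 5, and its Smith normal form has invariant factors (1,1,1,1,1).

The boundary map ∂_2: C_2 → C_1 acts by ∂[p,q,r] = [q,r] − [p,r] + [p,q]. For instance
  ∂[0,1,4] = [1,4] − [0,4] + [0,1],
  ∂[0,3,5] = [3,5] − [0,5] + [0,3].
This gives a 15×10 integer matrix of rank 10; reducing to Smith normal form yields diagonal entries (1,1,1,1,1,1,1,1,1,2).

Reading off H_k = ker ∂_k / im ∂_{k+1}:

  H_0: rank C_0 − rank ∂_1 = 6 − 5 = 1, and the invariant factors of ∂_1 are all 1, so H_0 = Z.
  H_1: rank ker ∂_1 − rank ∂_2 = (15 − 5) − 10 = 0, and ∂_2 has invariant factor 2 > 1, so H_1 = Z/2.
  H_2: rank ker ∂_2 − rank ∂_3 = (10 − 10) − 0 = 0, and there is no ∂_3, so H_2 = 0.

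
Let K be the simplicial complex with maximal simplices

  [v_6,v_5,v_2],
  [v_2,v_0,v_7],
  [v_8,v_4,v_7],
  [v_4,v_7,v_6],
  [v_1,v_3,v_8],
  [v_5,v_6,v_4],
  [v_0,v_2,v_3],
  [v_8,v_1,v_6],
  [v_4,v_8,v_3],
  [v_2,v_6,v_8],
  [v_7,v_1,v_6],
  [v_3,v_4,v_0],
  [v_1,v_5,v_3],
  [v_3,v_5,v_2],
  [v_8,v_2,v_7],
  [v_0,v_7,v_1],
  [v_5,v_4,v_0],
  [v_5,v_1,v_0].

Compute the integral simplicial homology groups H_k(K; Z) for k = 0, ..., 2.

H_0 ≅ Z,  H_1 ≅ Z ⊕ Z/2,  H_2 = 0.

We work with the vertex ordering v_0 < v_1 < v_2 < v_3 < v_4 < v_5 < v_6 < v_7 < v_8. The simplices of K, each written with vertices in increasing order, are:

  0-simplices (9): [v_0], [v_1], [v_2], [v_3], [v_4], [v_5], [v_6], [v_7], [v_8]
  1-simplices (27): (27 of them)
  2-simplices (18): (18 of them)

so the chain groups are C_0 ≅ Z^9, C_1 ≅ Z^27, C_2 ≅ Z^18.

Boundary ∂_1: C_1 → C_0 sends each edge [p,q] (with p < q) to q − p. For instance
  ∂[v_3,v_4] = [v_4] − [v_3].
As a 9×27 matrix over Z this has rank 8, with invariant factors (1,1,1,1,1,1,1,1).

The boundary map ∂_2: C_2 → C_1 sends each 2-simplex [p,q,r] to [q,r] − [p,r] + [p,q]. For instance
  ∂[v_2,v_6,v_8] = [v_6,v_8] − [v_2,v_8] + [v_2,v_6],
  ∂[v_4,v_5,v_6] = [v_5,v_6] − [v_4,v_6] + [v_4,v_5].
As a 27×18 matrix over Z this has rank 18, with invariant factors (1,1,1,1,1,1,1,1,1,1,1,1,1,1,1,1,1,2).

From H_k ≅ ker(∂_k) / im(∂_{k+1}) we obtain:

  H_0: rank C_0 − rank ∂_1 = 9 − 8 = 1, and the invariant factors of ∂_1 are all 1, so H_0 = Z.
  H_1: rank ker ∂_1 − rank ∂_2 = (27 − 8) − 18 = 1, and ∂_2 has invariant factor 2 > 1, so H_1 = Z ⊕ Z/2.
  H_2: rank ker ∂_2 − rank ∂_3 = (18 − 18) − 0 = 0, and there is no ∂_3, so H_2 = 0.

As a check, the Euler characteristic is 9 − 27 + 18 = 0, which agrees with 1 − 1 + 0 = 0.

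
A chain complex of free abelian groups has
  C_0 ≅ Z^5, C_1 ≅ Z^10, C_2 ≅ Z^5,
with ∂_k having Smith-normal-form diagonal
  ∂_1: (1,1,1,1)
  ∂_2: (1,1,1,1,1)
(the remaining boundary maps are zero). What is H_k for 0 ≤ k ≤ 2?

H_0 ≅ Z,  H_1 ≅ Z,  H_2 = 0.

H_0: b_0 = 5 − 0 − 4 = 1; torsion from ∂_1 factors > 1: none. So H_0 ≅ Z.
H_1: b_1 = 10 − 4 − 5 = 1; torsion from ∂_2 factors > 1: none. So H_1 ≅ Z.
H_2: b_2 = 5 − 5 − 0 = 0; torsion from ∂_3 factors > 1: none. So H_2 ≅ 0.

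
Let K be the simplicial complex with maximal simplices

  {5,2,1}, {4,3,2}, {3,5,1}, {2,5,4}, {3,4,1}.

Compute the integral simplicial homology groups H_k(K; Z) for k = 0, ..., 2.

Order the vertices as 1 < 2 < 3 < 4 < 5. Listing each simplex with vertices in this order, K has dimension 2 with simplices:

  0-simplices (5): [1], [2], [3], [4], [5]
  1-simplices (10): [1,2], [1,3], [1,4], [1,5], [2,3], [2,4], [2,5], [3,4], [3,5], [4,5]
  2-simplices (5): [1,2,5], [1,3,4], [1,3,5], [2,3,4], [2,4,5]

giving chain groups C_0 ≅ Z^5, C_1 ≅ Z^10, C_2 ≅ Z^5.

∂_1: C_1 → C_0 maps an edge to its endpoints' difference, ∂[p,q] = q − p.
As a 5×10 matrix over Z this has rank 4, with invariant factors (1,1,1,1).

∂_2: C_2 → C_1 sends each 2-simplex [p,q,r] to [q,r] − [p,r] + [p,q]. For instance
  ∂[2,3,4] = [3,4] − [2,4] + [2,3],
  ∂[2,4,5] = [4,5] − [2,5] + [2,4].
As a 10×5 matrix over Z this has rank 5, with invariant factors (1,1,1,1,1).

Computing H_k = (kernel of ∂_k) / (image of ∂_{k+1}):

  H_0: rank C_0 − rank ∂_1 = 5 − 4 = 1, and the invariant factors of ∂_1 are all 1, so H_0 = Z.
  H_1: rank ker ∂_1 − rank ∂_2 = (10 − 4) − 5 = 1, and the invariant factors of ∂_2 are all 1, so H_1 = Z.
  H_2: rank ker ∂_2 − rank ∂_3 = (5 − 5) − 0 = 0, and there is no ∂_3, so H_2 = 0.

H_0 ≅ Z,  H_1 ≅ Z,  H_2 = 0.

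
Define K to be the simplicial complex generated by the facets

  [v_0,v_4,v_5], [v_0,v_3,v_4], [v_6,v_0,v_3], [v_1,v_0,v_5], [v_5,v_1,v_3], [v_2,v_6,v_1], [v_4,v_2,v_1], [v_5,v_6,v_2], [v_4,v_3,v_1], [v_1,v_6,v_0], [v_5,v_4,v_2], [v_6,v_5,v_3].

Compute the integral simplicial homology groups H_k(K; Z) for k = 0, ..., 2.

H_0 = Z,  H_1 = Z_2,  H_2 = 0.

Take the total order v_0 < v_1 < v_2 < v_3 < v_4 < v_5 < v_6 on the vertex set. Then K (dimension 2) consists of the simplices:

  0-simplices (7): [v_0], [v_1], [v_2], [v_3], [v_4], [v_5], [v_6]
  1-simplices (18): (18 of them)
  2-simplices (12): (12 of them)

Hence C_0 ≅ Z^7, C_1 ≅ Z^18, C_2 ≅ Z^12.

∂_1: C_1 → C_0 sends each edge [p,q] (with p < q) to q − p. For instance
  ∂[v_1,v_2] = [v_2] − [v_1].
The resulting 7×18 matrix has rank 6, and its Smith normal form has invariant factors (1,1,1,1,1,1).

Boundary ∂_2: C_2 → C_1 acts by ∂[p,q,r] = [q,r] − [p,r] + [p,q]. For instance
  ∂[v_0,v_3,v_6] = [v_3,v_6] − [v_0,v_6] + [v_0,v_3],
  ∂[v_0,v_4,v_5] = [v_4,v_5] − [v_0,v_5] + [v_0,v_4].
The resulting 18×12 matrix has rank 12, and its Smith normal form has invariant factors (1,1,1,1,1,1,1,1,1,1,1,2).

From H_k ≅ ker(∂_k) / im(∂_{k+1}) we obtain:

  H_0: rank C_0 − rank ∂_1 = 7 − 6 = 1, and the invariant factors of ∂_1 are all 1, so H_0 ≅ Z.
  H_1: rank ker ∂_1 − rank ∂_2 = (18 − 6) − 12 = 0, and ∂_2 has invariant factor 2 > 1, so H_1 ≅ Z_2.
  H_2: rank ker ∂_2 − rank ∂_3 = (12 − 12) − 0 = 0, and there is no ∂_3, so H_2 ≅ 0.

As a check, the Euler characteristic is 7 − 18 + 12 = 1, which agrees with 1 − 0 + 0 = 1.
(K is a triangulation of the real projective plane RP^2.)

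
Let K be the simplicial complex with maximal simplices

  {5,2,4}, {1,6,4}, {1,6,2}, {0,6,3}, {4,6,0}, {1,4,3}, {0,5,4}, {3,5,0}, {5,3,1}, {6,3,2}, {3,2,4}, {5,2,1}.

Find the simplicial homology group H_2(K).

H_2 = 0.

Take the total order 0 < 1 < 2 < 3 < 4 < 5 < 6 on the vertex set. Then K (dimension 2) consists of the simplices:

  0-simplices (7): [0], [1], [2], [3], [4], [5], [6]
  1-simplices (18): [0,3], [0,4], [0,5], [0,6], [1,2], [1,3], [1,4], [1,5], [1,6], [2,3], [2,4], [2,5], [2,6], [3,4], [3,5], [3,6], [4,5], [4,6]
  2-simplices (12): [0,3,5], [0,3,6], [0,4,5], [0,4,6], [1,2,5], [1,2,6], [1,3,4], [1,3,5], [1,4,6], [2,3,4], [2,3,6], [2,4,5]

so the chain groups are C_0 ≅ Z^7, C_1 ≅ Z^18, C_2 ≅ Z^12.

Boundary ∂_1: C_1 → C_0 maps an edge to its endpoints' difference, ∂[p,q] = q − p. For instance
  ∂[4,5] = [5] − [4].
As a 7×18 matrix over Z this has rank 6, with invariant factors (1,1,1,1,1,1).

∂_2: C_2 → C_1 sends each 2-simplex [p,q,r] to [q,r] − [p,r] + [p,q]. For instance
  ∂[2,4,5] = [4,5] − [2,5] + [2,4],
  ∂[0,4,5] = [4,5] − [0,5] + [0,4].
This gives a 18×12 integer matrix of rank 12; reducing to Smith normal form yields diagonal entries (1,1,1,1,1,1,1,1,1,1,1,2).

Now H_k = ker ∂_k / im ∂_{k+1}, so:

  H_2: rank ker ∂_2 − rank ∂_3 = (12 − 12) − 0 = 0, and there is no ∂_3, so H_2 ≅ 0.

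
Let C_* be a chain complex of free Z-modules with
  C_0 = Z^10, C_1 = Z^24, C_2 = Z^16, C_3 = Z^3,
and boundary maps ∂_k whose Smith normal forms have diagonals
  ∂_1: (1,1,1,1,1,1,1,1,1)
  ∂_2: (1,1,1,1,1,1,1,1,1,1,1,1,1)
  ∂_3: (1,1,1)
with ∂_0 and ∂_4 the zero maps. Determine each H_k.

H_0: b_0 = 10 − 0 − 9 = 1; torsion from ∂_1 factors > 1: none. So H_0 = Z.
H_1: b_1 = 24 − 9 − 13 = 2; torsion from ∂_2 factors > 1: none. So H_1 = Z^2.
H_2: b_2 = 16 − 13 − 3 = 0; torsion from ∂_3 factors > 1: none. So H_2 = 0.
H_3: b_3 = 3 − 3 − 0 = 0; torsion from ∂_4 factors > 1: none. So H_3 = 0.

H_0 = Z,  H_1 = Z^2,  H_2 = 0,  H_3 = 0.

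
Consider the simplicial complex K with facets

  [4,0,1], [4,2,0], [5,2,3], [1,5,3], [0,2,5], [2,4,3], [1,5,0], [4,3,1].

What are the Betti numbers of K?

Fix the vertex order 0 < 1 < 2 < 3 < 4 < 5 and write every simplex with vertices in increasing order. Then dim K = 2 and the simplices of K are:

  0-simplices (6): [0], [1], [2], [3], [4], [5]
  1-simplices (12): [0,1], [0,2], [0,4], [0,5], [1,3], [1,4], [1,5], [2,3], [2,4], [2,5], [3,4], [3,5]
  2-simplices (8): [0,1,4], [0,1,5], [0,2,4], [0,2,5], [1,3,4], [1,3,5], [2,3,4], [2,3,5]

Hence C_0 ≅ Z^6, C_1 ≅ Z^12, C_2 ≅ Z^8.

The boundary map ∂_1: C_1 → C_0 is given by ∂[p,q] = [q] − [p].
The resulting 6×12 matrix has rank 5, and its Smith normal form has invariant factors (1,1,1,1,1).

∂_2: C_2 → C_1 acts by ∂[p,q,r] = [q,r] − [p,r] + [p,q]. For instance
  ∂[2,3,4] = [3,4] − [2,4] + [2,3],
  ∂[2,3,5] = [3,5] − [2,5] + [2,3].
As a 12×8 matrix over Z this has rank 7, with invariant factors (1,1,1,1,1,1,1).

From H_k ≅ ker(∂_k) / im(∂_{k+1}) we obtain:

  H_0: rank C_0 − rank ∂_1 = 6 − 5 = 1, and the invariant factors of ∂_1 are all 1, so H_0 ≅ Z.
  H_1: rank ker ∂_1 − rank ∂_2 = (12 − 5) − 7 = 0, and the invariant factors of ∂_2 are all 1, so H_1 ≅ 0.
  H_2: rank ker ∂_2 − rank ∂_3 = (8 − 7) − 0 = 1, and there is no ∂_3, so H_2 ≅ Z.

As a check, the Euler characteristic is 6 − 12 + 8 = 2, which agrees with 1 − 0 + 1 = 2.
(K is a triangulation of the 2-sphere S^2.)

Hence the Betti numbers are b_0 = 1, b_1 = 0, b_2 = 1.

b_0 = 1, b_1 = 0, b_2 = 1.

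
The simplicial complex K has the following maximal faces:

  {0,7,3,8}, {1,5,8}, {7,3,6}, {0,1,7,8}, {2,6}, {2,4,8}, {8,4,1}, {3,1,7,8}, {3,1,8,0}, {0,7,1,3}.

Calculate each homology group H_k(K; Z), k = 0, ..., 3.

H_0 = Z,  H_1 = Z,  H_2 = 0,  H_3 = Z.

Take the total order 0 < 1 < 2 < 3 < 4 < 5 < 6 < 7 < 8 on the vertex set. Then K (dimension 3) consists of the simplices:

  0-simplices (9): [0], [1], [2], [3], [4], [5], [6], [7], [8]
  1-simplices (19): [0,1], [0,3], [0,7], [0,8], [1,3], [1,4], [1,5], [1,7], [1,8], [2,4], [2,6], [2,8], [3,6], [3,7], [3,8], [4,8], [5,8], [6,7], [7,8]
  2-simplices (14): [0,1,3], [0,1,7], [0,1,8], [0,3,7], [0,3,8], [0,7,8], [1,3,7], [1,3,8], [1,4,8], [1,5,8], [1,7,8], [2,4,8], [3,6,7], [3,7,8]
  3-simplices (5): [0,1,3,7], [0,1,3,8], [0,1,7,8], [0,3,7,8], [1,3,7,8]

giving chain groups C_0 ≅ Z^9, C_1 ≅ Z^19, C_2 ≅ Z^14, C_3 ≅ Z^5.

Boundary ∂_1: C_1 → C_0 is given by ∂[p,q] = [q] − [p]. For instance
  ∂[1,7] = [7] − [1].
As a 9×19 matrix over Z this has rank 8, with invariant factors (1,1,1,1,1,1,1,1).

The boundary map ∂_2: C_2 → C_1 sends each 2-simplex [p,q,r] to [q,r] − [p,r] + [p,q]. For instance
  ∂[0,3,8] = [3,8] − [0,8] + [0,3],
  ∂[1,3,8] = [3,8] − [1,8] + [1,3].
This gives a 19×14 integer matrix of rank 10; reducing to Smith normal form yields diagonal entries (1,1,1,1,1,1,1,1,1,1).

The boundary map ∂_3: C_3 → C_2 sends each 3-simplex σ to the alternating sum Σ_i (−1)^i (σ with its i-th vertex removed). For instance
  ∂[0,1,7,8] = [1,7,8] − [0,7,8] + [0,1,8] − [0,1,7],
  ∂[0,1,3,7] = [1,3,7] − [0,3,7] + [0,1,7] − [0,1,3].
The resulting 14×5 matrix has rank 4, and its Smith normal form has invariant factors (1,1,1,1).

Computing H_k = (kernel of ∂_k) / (image of ∂_{k+1}):

  H_0: rank C_0 − rank ∂_1 = 9 − 8 = 1, and the invariant factors of ∂_1 are all 1, so H_0 = Z.
  H_1: rank ker ∂_1 − rank ∂_2 = (19 − 8) − 10 = 1, and the invariant factors of ∂_2 are all 1, so H_1 = Z.
  H_2: rank ker ∂_2 − rank ∂_3 = (14 − 10) − 4 = 0, and the invariant factors of ∂_3 are all 1, so H_2 = 0.
  H_3: rank ker ∂_3 − rank ∂_4 = (5 − 4) − 0 = 1, and there is no ∂_4, so H_3 = Z.

As a check, the Euler characteristic is 9 − 19 + 14 − 5 = -1, which agrees with 1 − 1 + 0 − 1 = -1.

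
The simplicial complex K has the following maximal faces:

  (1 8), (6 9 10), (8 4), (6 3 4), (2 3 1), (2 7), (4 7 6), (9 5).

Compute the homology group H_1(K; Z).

Fix the vertex order 1 < 2 < 3 < 4 < 5 < 6 < 7 < 8 < 9 < 10 and write every simplex with vertices in increasing order. Then dim K = 2 and the simplices of K are:

  0-simplices (10): [1], [2], [3], [4], [5], [6], [7], [8], [9], [10]
  1-simplices (15): [1,2], [1,3], [1,8], [2,3], [2,7], [3,4], [3,6], [4,6], [4,7], [4,8], [5,9], [6,7], [6,9], [6,10], [9,10]
  2-simplices (4): [1,2,3], [3,4,6], [4,6,7], [6,9,10]

Hence C_0 ≅ Z^10, C_1 ≅ Z^15, C_2 ≅ Z^4.

The boundary map ∂_1: C_1 → C_0 is given by ∂[p,q] = [q] − [p]. For instance
  ∂[5,9] = [9] − [5].
The resulting 10×15 matrix has rank 9, and its Smith normal form has invariant factors (1,1,1,1,1,1,1,1,1).

The boundary map ∂_2: C_2 → C_1 sends each 2-simplex [p,q,r] to [q,r] − [p,r] + [p,q]. For instance
  ∂[3,4,6] = [4,6] − [3,6] + [3,4],
  ∂[1,2,3] = [2,3] − [1,3] + [1,2].
As a 15×4 matrix over Z this has rank 4, with invariant factors (1,1,1,1).

From H_k ≅ ker(∂_k) / im(∂_{k+1}) we obtain:

  H_1: rank ker ∂_1 − rank ∂_2 = (15 − 9) − 4 = 2, and the invariant factors of ∂_2 are all 1, so H_1 ≅ Z^2.

H_1 = Z^2.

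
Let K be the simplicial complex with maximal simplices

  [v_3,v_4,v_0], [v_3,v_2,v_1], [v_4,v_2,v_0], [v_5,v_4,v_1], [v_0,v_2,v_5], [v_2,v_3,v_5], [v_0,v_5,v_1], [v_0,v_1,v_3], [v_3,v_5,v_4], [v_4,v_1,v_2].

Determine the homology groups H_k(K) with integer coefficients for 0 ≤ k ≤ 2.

K has 6 vertices, 15 edges, 10 triangles.
rank ∂_0 = 0, rank ∂_1 = 5 ⇒ b_0 = 6 − 0 − 5 = 1; all invariant factors of ∂_1 are 1 so no torsion. So H_0 = Z.
rank ∂_1 = 5, rank ∂_2 = 10 ⇒ b_1 = 15 − 5 − 10 = 0; ∂_2 has invariant factor(s) [2] giving torsion. So H_1 = Z/2.
rank ∂_2 = 10, rank ∂_3 = 0 ⇒ b_2 = 10 − 10 − 0 = 0. So H_2 = 0.

H_0 = Z,  H_1 = Z/2,  H_2 = 0.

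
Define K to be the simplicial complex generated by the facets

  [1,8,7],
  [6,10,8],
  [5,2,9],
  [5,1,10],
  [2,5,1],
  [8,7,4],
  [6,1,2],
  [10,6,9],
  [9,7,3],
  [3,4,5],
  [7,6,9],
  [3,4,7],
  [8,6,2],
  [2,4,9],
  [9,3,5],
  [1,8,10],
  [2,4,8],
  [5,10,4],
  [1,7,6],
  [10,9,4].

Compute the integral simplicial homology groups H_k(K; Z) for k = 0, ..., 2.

H_0 = Z,  H_1 = Z ⊕ Z/2Z,  H_2 = 0.

Fix the vertex order 1 < 2 < 3 < 4 < 5 < 6 < 7 < 8 < 9 < 10 and write every simplex with vertices in increasing order. Then dim K = 2 and the simplices of K are:

  0-simplices (10): [1], [2], [3], [4], [5], [6], [7], [8], [9], [10]
  1-simplices (30): (30 of them)
  2-simplices (20): (20 of them)

Hence C_0 ≅ Z^10, C_1 ≅ Z^30, C_2 ≅ Z^20.

∂_1: C_1 → C_0 maps an edge to its endpoints' difference, ∂[p,q] = q − p. For instance
  ∂[1,6] = [6] − [1].
This gives a 10×30 integer matrix of rank 9; reducing to Smith normal form yields diagonal entries (1,1,1,1,1,1,1,1,1).

Boundary ∂_2: C_2 → C_1 maps a triangle to the signed sum of its edges. For instance
  ∂[2,6,8] = [6,8] − [2,8] + [2,6],
  ∂[1,5,10] = [5,10] − [1,10] + [1,5].
As a 30×20 matrix over Z this has rank 20, with invariant factors (1,1,1,1,1,1,1,1,1,1,1,1,1,1,1,1,1,1,1,2).

Computing H_k = (kernel of ∂_k) / (image of ∂_{k+1}):

  H_0: rank C_0 − rank ∂_1 = 10 − 9 = 1, and the invariant factors of ∂_1 are all 1, so H_0 = Z.
  H_1: rank ker ∂_1 − rank ∂_2 = (30 − 9) − 20 = 1, and ∂_2 has invariant factor 2 > 1, so H_1 = Z ⊕ Z/2Z.
  H_2: rank ker ∂_2 − rank ∂_3 = (20 − 20) − 0 = 0, and there is no ∂_3, so H_2 = 0.

As a check, the Euler characteristic is 10 − 30 + 20 = 0, which agrees with 1 − 1 + 0 = 0.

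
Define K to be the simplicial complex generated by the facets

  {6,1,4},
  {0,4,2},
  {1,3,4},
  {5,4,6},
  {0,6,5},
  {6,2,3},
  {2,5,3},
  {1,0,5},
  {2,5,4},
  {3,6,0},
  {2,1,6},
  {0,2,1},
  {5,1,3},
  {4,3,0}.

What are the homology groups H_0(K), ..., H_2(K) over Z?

K has 7 vertices, 21 edges, 14 triangles.
rank ∂_0 = 0, rank ∂_1 = 6 ⇒ b_0 = 7 − 0 − 6 = 1; all invariant factors of ∂_1 are 1 so no torsion. So H_0 ≅ Z.
rank ∂_1 = 6, rank ∂_2 = 13 ⇒ b_1 = 21 − 6 − 13 = 2; all invariant factors of ∂_2 are 1 so no torsion. So H_1 ≅ Z^2.
rank ∂_2 = 13, rank ∂_3 = 0 ⇒ b_2 = 14 − 13 − 0 = 1. So H_2 ≅ Z.

H_0 ≅ Z,  H_1 ≅ Z^2,  H_2 ≅ Z.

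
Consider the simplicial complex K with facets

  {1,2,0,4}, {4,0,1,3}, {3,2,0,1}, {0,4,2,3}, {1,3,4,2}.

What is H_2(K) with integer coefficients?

We work with the vertex ordering 0 < 1 < 2 < 3 < 4. The simplices of K, each written with vertices in increasing order, are:

  0-simplices (5): [0], [1], [2], [3], [4]
  1-simplices (10): [0,1], [0,2], [0,3], [0,4], [1,2], [1,3], [1,4], [2,3], [2,4], [3,4]
  2-simplices (10): [0,1,2], [0,1,3], [0,1,4], [0,2,3], [0,2,4], [0,3,4], [1,2,3], [1,2,4], [1,3,4], [2,3,4]
  3-simplices (5): [0,1,2,3], [0,1,2,4], [0,1,3,4], [0,2,3,4], [1,2,3,4]

Hence C_0 ≅ Z^5, C_1 ≅ Z^10, C_2 ≅ Z^10, C_3 ≅ Z^5.

∂_1: C_1 → C_0 is given by ∂[p,q] = [q] − [p]. For instance
  ∂[2,3] = [3] − [2].
This gives a 5×10 integer matrix of rank 4; reducing to Smith normal form yields diagonal entries (1,1,1,1).

The boundary map ∂_2: C_2 → C_1 maps a triangle to the signed sum of its edges. For instance
  ∂[0,1,3] = [1,3] − [0,3] + [0,1],
  ∂[2,3,4] = [3,4] − [2,4] + [2,3].
This gives a 10×10 integer matrix of rank 6; reducing to Smith normal form yields diagonal entries (1,1,1,1,1,1).

The boundary map ∂_3: C_3 → C_2 sends each 3-simplex σ to the alternating sum Σ_i (−1)^i (σ with its i-th vertex removed). For instance
  ∂[1,2,3,4] = [2,3,4] − [1,3,4] + [1,2,4] − [1,2,3],
  ∂[0,1,2,4] = [1,2,4] − [0,2,4] + [0,1,4] − [0,1,2].
As a 10×5 matrix over Z this has rank 4, with invariant factors (1,1,1,1).

Computing H_k = (kernel of ∂_k) / (image of ∂_{k+1}):

  H_2: rank ker ∂_2 − rank ∂_3 = (10 − 6) − 4 = 0, and the invariant factors of ∂_3 are all 1, so H_2 = 0.

H_2 ≅ 0.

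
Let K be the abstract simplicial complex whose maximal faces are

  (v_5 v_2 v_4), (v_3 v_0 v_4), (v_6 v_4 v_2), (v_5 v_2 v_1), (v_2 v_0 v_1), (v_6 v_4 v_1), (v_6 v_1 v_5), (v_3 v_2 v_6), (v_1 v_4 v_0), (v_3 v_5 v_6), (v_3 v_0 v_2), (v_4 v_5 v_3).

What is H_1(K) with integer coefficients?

Take the total order v_0 < v_1 < v_2 < v_3 < v_4 < v_5 < v_6 on the vertex set. Then K (dimension 2) consists of the simplices:

  0-simplices (7): [v_0], [v_1], [v_2], [v_3], [v_4], [v_5], [v_6]
  1-simplices (18): (18 of them)
  2-simplices (12): (12 of them)

so the chain groups are C_0 ≅ Z^7, C_1 ≅ Z^18, C_2 ≅ Z^12.

∂_1: C_1 → C_0 is given by ∂[p,q] = [q] − [p]. For instance
  ∂[v_3,v_6] = [v_6] − [v_3].
The 7×18 boundary matrix has rank 6 and Smith normal form diag(1,1,1,1,1,1).

∂_2: C_2 → C_1 acts by ∂[p,q,r] = [q,r] − [p,r] + [p,q]. For instance
  ∂[v_3,v_5,v_6] = [v_5,v_6] − [v_3,v_6] + [v_3,v_5],
  ∂[v_1,v_4,v_6] = [v_4,v_6] − [v_1,v_6] + [v_1,v_4].
The 18×12 boundary matrix has rank 12 and Smith normal form diag(1,1,1,1,1,1,1,1,1,1,1,2).

Now H_k = ker ∂_k / im ∂_{k+1}, so:

  H_1: rank ker ∂_1 − rank ∂_2 = (18 − 6) − 12 = 0, and ∂_2 has invariant factor 2 > 1, so H_1 ≅ Z/2.

H_1 = Z/2.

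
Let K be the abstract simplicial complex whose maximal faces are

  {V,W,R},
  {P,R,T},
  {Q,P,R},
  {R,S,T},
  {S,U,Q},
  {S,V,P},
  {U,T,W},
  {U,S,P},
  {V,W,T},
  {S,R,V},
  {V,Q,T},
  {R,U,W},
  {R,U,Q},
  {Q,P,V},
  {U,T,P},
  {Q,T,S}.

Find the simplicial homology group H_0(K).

H_0 ≅ Z.

Take the total order P < Q < R < S < T < U < V < W on the vertex set. Then K (dimension 2) consists of the simplices:

  0-simplices (8): P, Q, R, S, T, U, V, W
  1-simplices (24): PQ, PR, PS, PT, PU, PV, QR, QS, QT, QU, QV, RS, RT, RU, RV, RW, ST, SU, SV, TU, TV, TW, UW, VW
  2-simplices (16): PQR, PQV, PRT, PSU, PSV, PTU, QRU, QST, QSU, QTV, RST, RSV, RUW, RVW, TUW, TVW

so the chain groups are C_0 ≅ Z^8, C_1 ≅ Z^24, C_2 ≅ Z^16.

Boundary ∂_1: C_1 → C_0 is given by ∂[p,q] = [q] − [p]. For instance
  ∂SU = U − S.
The 8×24 boundary matrix has rank 7 and Smith normal form diag(1,1,1,1,1,1,1).

Boundary ∂_2: C_2 → C_1 sends each 2-simplex [p,q,r] to [q,r] − [p,r] + [p,q]. For instance
  ∂RVW = VW − RW + RV,
  ∂PTU = TU − PU + PT.
As a 24×16 matrix over Z this has rank 15, with invariant factors (1,1,1,1,1,1,1,1,1,1,1,1,1,1,1).

Now H_k = ker ∂_k / im ∂_{k+1}, so:

  H_0: rank C_0 − rank ∂_1 = 8 − 7 = 1, and the invariant factors of ∂_1 are all 1, so H_0 = Z.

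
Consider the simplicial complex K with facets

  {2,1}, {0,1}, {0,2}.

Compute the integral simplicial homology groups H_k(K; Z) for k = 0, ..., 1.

Fix the vertex order 0 < 1 < 2 and write every simplex with vertices in increasing order. Then dim K = 1 and the simplices of K are:

  0-simplices (3): [0], [1], [2]
  1-simplices (3): [0,1], [0,2], [1,2]

Hence C_0 ≅ Z^3, C_1 ≅ Z^3.

Boundary ∂_1: C_1 → C_0 sends each edge [p,q] (with p < q) to q − p. For instance
  ∂[1,2] = [2] − [1].
This gives a 3×3 integer matrix of rank 2; reducing to Smith normal form yields diagonal entries (1,1).

From H_k ≅ ker(∂_k) / im(∂_{k+1}) we obtain:

  H_0: rank C_0 − rank ∂_1 = 3 − 2 = 1, and the invariant factors of ∂_1 are all 1, so H_0 ≅ Z.
  H_1: rank ker ∂_1 − rank ∂_2 = (3 − 2) − 0 = 1, and there is no ∂_2, so H_1 ≅ Z.

(K is a triangulation of the circle S^1.)

H_0 = Z,  H_1 = Z.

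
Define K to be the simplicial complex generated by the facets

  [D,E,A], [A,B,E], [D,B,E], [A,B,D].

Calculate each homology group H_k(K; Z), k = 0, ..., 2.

Order the vertices as A < B < D < E. Listing each simplex with vertices in this order, K has dimension 2 with simplices:

  0-simplices (4): A, B, D, E
  1-simplices (6): AB, AD, AE, BD, BE, DE
  2-simplices (4): ABD, ABE, ADE, BDE

giving chain groups C_0 ≅ Z^4, C_1 ≅ Z^6, C_2 ≅ Z^4.

The boundary map ∂_1: C_1 → C_0 sends each edge [p,q] (with p < q) to q − p. For instance
  ∂BE = E − B.
The resulting 4×6 matrix has rank 3, and its Smith normal form has invariant factors (1,1,1).

∂_2: C_2 → C_1 sends each 2-simplex [p,q,r] to [q,r] − [p,r] + [p,q]. For instance
  ∂ADE = DE − AE + AD,
  ∂ABE = BE − AE + AB.
This gives a 6×4 integer matrix of rank 3; reducing to Smith normal form yields diagonal entries (1,1,1).

Computing H_k = (kernel of ∂_k) / (image of ∂_{k+1}):

  H_0: rank C_0 − rank ∂_1 = 4 − 3 = 1, and the invariant factors of ∂_1 are all 1, so H_0 = Z.
  H_1: rank ker ∂_1 − rank ∂_2 = (6 − 3) − 3 = 0, and the invariant factors of ∂_2 are all 1, so H_1 = 0.
  H_2: rank ker ∂_2 − rank ∂_3 = (4 − 3) − 0 = 1, and there is no ∂_3, so H_2 = Z.

As a check, the Euler characteristic is 4 − 6 + 4 = 2, which agrees with 1 − 0 + 1 = 2.
(K is a triangulation of the 2-sphere S^2.)

H_0 ≅ Z,  H_1 = 0,  H_2 ≅ Z.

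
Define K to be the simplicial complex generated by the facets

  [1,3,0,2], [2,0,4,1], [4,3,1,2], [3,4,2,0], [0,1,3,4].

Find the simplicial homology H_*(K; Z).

H_0 ≅ Z,  H_1 = 0,  H_2 = 0,  H_3 ≅ Z.

We work with the vertex ordering 0 < 1 < 2 < 3 < 4. The simplices of K, each written with vertices in increasing order, are:

  0-simplices (5): [0], [1], [2], [3], [4]
  1-simplices (10): [0,1], [0,2], [0,3], [0,4], [1,2], [1,3], [1,4], [2,3], [2,4], [3,4]
  2-simplices (10): [0,1,2], [0,1,3], [0,1,4], [0,2,3], [0,2,4], [0,3,4], [1,2,3], [1,2,4], [1,3,4], [2,3,4]
  3-simplices (5): [0,1,2,3], [0,1,2,4], [0,1,3,4], [0,2,3,4], [1,2,3,4]

so the chain groups are C_0 ≅ Z^5, C_1 ≅ Z^10, C_2 ≅ Z^10, C_3 ≅ Z^5.

Boundary ∂_1: C_1 → C_0 sends each edge [p,q] (with p < q) to q − p. For instance
  ∂[1,2] = [2] − [1].
The resulting 5×10 matrix has rank 4, and its Smith normal form has invariant factors (1,1,1,1).

Boundary ∂_2: C_2 → C_1 sends each 2-simplex [p,q,r] to [q,r] − [p,r] + [p,q]. For instance
  ∂[0,1,2] = [1,2] − [0,2] + [0,1],
  ∂[0,3,4] = [3,4] − [0,4] + [0,3].
The resulting 10×10 matrix has rank 6, and its Smith normal form has invariant factors (1,1,1,1,1,1).

∂_3: C_3 → C_2 sends each 3-simplex σ to the alternating sum Σ_i (−1)^i (σ with its i-th vertex removed). For instance
  ∂[0,2,3,4] = [2,3,4] − [0,3,4] + [0,2,4] − [0,2,3],
  ∂[1,2,3,4] = [2,3,4] − [1,3,4] + [1,2,4] − [1,2,3].
This gives a 10×5 integer matrix of rank 4; reducing to Smith normal form yields diagonal entries (1,1,1,1).

Reading off H_k = ker ∂_k / im ∂_{k+1}:

  H_0: rank C_0 − rank ∂_1 = 5 − 4 = 1, and the invariant factors of ∂_1 are all 1, so H_0 ≅ Z.
  H_1: rank ker ∂_1 − rank ∂_2 = (10 − 4) − 6 = 0, and the invariant factors of ∂_2 are all 1, so H_1 ≅ 0.
  H_2: rank ker ∂_2 − rank ∂_3 = (10 − 6) − 4 = 0, and the invariant factors of ∂_3 are all 1, so H_2 ≅ 0.
  H_3: rank ker ∂_3 − rank ∂_4 = (5 − 4) − 0 = 1, and there is no ∂_4, so H_3 ≅ Z.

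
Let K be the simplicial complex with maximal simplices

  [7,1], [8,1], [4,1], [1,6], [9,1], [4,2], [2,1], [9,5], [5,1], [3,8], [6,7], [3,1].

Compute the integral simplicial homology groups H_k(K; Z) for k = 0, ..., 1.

Order the vertices as 1 < 2 < 3 < 4 < 5 < 6 < 7 < 8 < 9. Listing each simplex with vertices in this order, K has dimension 1 with simplices:

  0-simplices (9): [1], [2], [3], [4], [5], [6], [7], [8], [9]
  1-simplices (12): [1,2], [1,3], [1,4], [1,5], [1,6], [1,7], [1,8], [1,9], [2,4], [3,8], [5,9], [6,7]

giving chain groups C_0 ≅ Z^9, C_1 ≅ Z^12.

∂_1: C_1 → C_0 maps an edge to its endpoints' difference, ∂[p,q] = q − p. For instance
  ∂[5,9] = [9] − [5].
This gives a 9×12 integer matrix of rank 8; reducing to Smith normal form yields diagonal entries (1,1,1,1,1,1,1,1).

From H_k ≅ ker(∂_k) / im(∂_{k+1}) we obtain:

  H_0: rank C_0 − rank ∂_1 = 9 − 8 = 1, and the invariant factors of ∂_1 are all 1, so H_0 = Z.
  H_1: rank ker ∂_1 − rank ∂_2 = (12 − 8) − 0 = 4, and there is no ∂_2, so H_1 = Z^4.

H_0 ≅ Z,  H_1 ≅ Z^4.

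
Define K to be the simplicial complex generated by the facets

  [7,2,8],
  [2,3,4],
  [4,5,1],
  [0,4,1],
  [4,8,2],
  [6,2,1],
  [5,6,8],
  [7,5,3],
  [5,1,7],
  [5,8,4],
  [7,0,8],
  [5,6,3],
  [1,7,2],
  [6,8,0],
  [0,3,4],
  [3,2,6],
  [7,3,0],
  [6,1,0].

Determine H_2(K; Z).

H_2 = Z.

Order the vertices as 0 < 1 < 2 < 3 < 4 < 5 < 6 < 7 < 8. Listing each simplex with vertices in this order, K has dimension 2 with simplices:

  0-simplices (9): [0], [1], [2], [3], [4], [5], [6], [7], [8]
  1-simplices (27): (27 of them)
  2-simplices (18): [0,1,4], [0,1,6], [0,3,4], [0,3,7], [0,6,8], [0,7,8], [1,2,6], [1,2,7], [1,4,5], [1,5,7], [2,3,4], [2,3,6], [2,4,8], [2,7,8], [3,5,6], [3,5,7], [4,5,8], [5,6,8]

so the chain groups are C_0 ≅ Z^9, C_1 ≅ Z^27, C_2 ≅ Z^18.

The boundary map ∂_1: C_1 → C_0 maps an edge to its endpoints' difference, ∂[p,q] = q − p. For instance
  ∂[0,3] = [3] − [0].
The resulting 9×27 matrix has rank 8, and its Smith normal form has invariant factors (1,1,1,1,1,1,1,1).

Boundary ∂_2: C_2 → C_1 sends each 2-simplex [p,q,r] to [q,r] − [p,r] + [p,q]. For instance
  ∂[1,4,5] = [4,5] − [1,5] + [1,4],
  ∂[0,1,6] = [1,6] − [0,6] + [0,1].
This gives a 27×18 integer matrix of rank 17; reducing to Smith normal form yields diagonal entries (1,1,1,1,1,1,1,1,1,1,1,1,1,1,1,1,1).

From H_k ≅ ker(∂_k) / im(∂_{k+1}) we obtain:

  H_2: rank ker ∂_2 − rank ∂_3 = (18 − 17) − 0 = 1, and there is no ∂_3, so H_2 = Z.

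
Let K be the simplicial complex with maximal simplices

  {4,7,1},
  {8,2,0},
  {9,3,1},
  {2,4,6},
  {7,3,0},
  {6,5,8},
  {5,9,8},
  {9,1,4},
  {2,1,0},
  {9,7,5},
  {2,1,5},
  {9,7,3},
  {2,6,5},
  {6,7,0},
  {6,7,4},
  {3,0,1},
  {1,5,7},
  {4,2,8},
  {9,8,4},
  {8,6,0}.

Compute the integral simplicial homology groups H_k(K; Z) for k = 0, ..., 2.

H_0 = Z,  H_1 = Z ⊕ Z/2,  H_2 = 0.

Order the vertices as 0 < 1 < 2 < 3 < 4 < 5 < 6 < 7 < 8 < 9. Listing each simplex with vertices in this order, K has dimension 2 with simplices:

  0-simplices (10): [0], [1], [2], [3], [4], [5], [6], [7], [8], [9]
  1-simplices (30): (30 of them)
  2-simplices (20): (20 of them)

Hence C_0 ≅ Z^10, C_1 ≅ Z^30, C_2 ≅ Z^20.

Boundary ∂_1: C_1 → C_0 maps an edge to its endpoints' difference, ∂[p,q] = q − p. For instance
  ∂[1,3] = [3] − [1].
As a 10×30 matrix over Z this has rank 9, with invariant factors (1,1,1,1,1,1,1,1,1).

∂_2: C_2 → C_1 acts by ∂[p,q,r] = [q,r] − [p,r] + [p,q]. For instance
  ∂[5,7,9] = [7,9] − [5,9] + [5,7],
  ∂[4,8,9] = [8,9] − [4,9] + [4,8].
This gives a 30×20 integer matrix of rank 20; reducing to Smith normal form yields diagonal entries (1,1,1,1,1,1,1,1,1,1,1,1,1,1,1,1,1,1,1,2).

Computing H_k = (kernel of ∂_k) / (image of ∂_{k+1}):

  H_0: rank C_0 − rank ∂_1 = 10 − 9 = 1, and the invariant factors of ∂_1 are all 1, so H_0 ≅ Z.
  H_1: rank ker ∂_1 − rank ∂_2 = (30 − 9) − 20 = 1, and ∂_2 has invariant factor 2 > 1, so H_1 ≅ Z ⊕ Z/2.
  H_2: rank ker ∂_2 − rank ∂_3 = (20 − 20) − 0 = 0, and there is no ∂_3, so H_2 ≅ 0.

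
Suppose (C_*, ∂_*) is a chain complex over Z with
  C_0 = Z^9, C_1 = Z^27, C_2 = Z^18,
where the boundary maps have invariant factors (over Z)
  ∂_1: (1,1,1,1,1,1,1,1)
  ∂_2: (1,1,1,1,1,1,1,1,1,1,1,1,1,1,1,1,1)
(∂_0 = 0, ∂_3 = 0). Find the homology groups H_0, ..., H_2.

H_0: b_0 = 9 − 0 − 8 = 1; torsion from ∂_1 factors > 1: none. So H_0 ≅ Z.
H_1: b_1 = 27 − 8 − 17 = 2; torsion from ∂_2 factors > 1: none. So H_1 ≅ Z^2.
H_2: b_2 = 18 − 17 − 0 = 1; torsion from ∂_3 factors > 1: none. So H_2 ≅ Z.

H_0 ≅ Z,  H_1 ≅ Z^2,  H_2 ≅ Z.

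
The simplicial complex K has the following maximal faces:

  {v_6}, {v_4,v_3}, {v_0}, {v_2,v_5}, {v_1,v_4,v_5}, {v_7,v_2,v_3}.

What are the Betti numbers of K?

Order the vertices as v_0 < v_1 < v_2 < v_3 < v_4 < v_5 < v_6 < v_7. Listing each simplex with vertices in this order, K has dimension 2 with simplices:

  0-simplices (8): [v_0], [v_1], [v_2], [v_3], [v_4], [v_5], [v_6], [v_7]
  1-simplices (8): [v_1,v_4], [v_1,v_5], [v_2,v_3], [v_2,v_5], [v_2,v_7], [v_3,v_4], [v_3,v_7], [v_4,v_5]
  2-simplices (2): [v_1,v_4,v_5], [v_2,v_3,v_7]

Hence C_0 ≅ Z^8, C_1 ≅ Z^8, C_2 ≅ Z^2.

∂_1: C_1 → C_0 is given by ∂[p,q] = [q] − [p]. For instance
  ∂[v_1,v_5] = [v_5] − [v_1].
As a 8×8 matrix over Z this has rank 5, with invariant factors (1,1,1,1,1).

Boundary ∂_2: C_2 → C_1 acts by ∂[p,q,r] = [q,r] − [p,r] + [p,q]. For instance
  ∂[v_2,v_3,v_7] = [v_3,v_7] − [v_2,v_7] + [v_2,v_3],
  ∂[v_1,v_4,v_5] = [v_4,v_5] − [v_1,v_5] + [v_1,v_4].
The 8×2 boundary matrix has rank 2 and Smith normal form diag(1,1).

Computing H_k = (kernel of ∂_k) / (image of ∂_{k+1}):

  H_0: rank C_0 − rank ∂_1 = 8 − 5 = 3, and the invariant factors of ∂_1 are all 1, so H_0 = Z^3.
  H_1: rank ker ∂_1 − rank ∂_2 = (8 − 5) − 2 = 1, and the invariant factors of ∂_2 are all 1, so H_1 = Z.
  H_2: rank ker ∂_2 − rank ∂_3 = (2 − 2) − 0 = 0, and there is no ∂_3, so H_2 = 0.

As a check, the Euler characteristic is 8 − 8 + 2 = 2, which agrees with 3 − 1 + 0 = 2.

Hence the Betti numbers are b_0 = 3, b_1 = 1, b_2 = 0.

b_0 = 3, b_1 = 1, b_2 = 0.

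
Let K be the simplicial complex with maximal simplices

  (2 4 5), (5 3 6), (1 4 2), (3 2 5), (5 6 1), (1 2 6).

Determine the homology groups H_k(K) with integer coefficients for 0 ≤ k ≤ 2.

H_0 ≅ Z,  H_1 ≅ Z,  H_2 = 0.

Order the vertices as 1 < 2 < 3 < 4 < 5 < 6. Listing each simplex with vertices in this order, K has dimension 2 with simplices:

  0-simplices (6): [1], [2], [3], [4], [5], [6]
  1-simplices (12): [1,2], [1,4], [1,5], [1,6], [2,3], [2,4], [2,5], [2,6], [3,5], [3,6], [4,5], [5,6]
  2-simplices (6): [1,2,4], [1,2,6], [1,5,6], [2,3,5], [2,4,5], [3,5,6]

Hence C_0 ≅ Z^6, C_1 ≅ Z^12, C_2 ≅ Z^6.

The boundary map ∂_1: C_1 → C_0 sends each edge [p,q] (with p < q) to q − p.
This gives a 6×12 integer matrix of rank 5; reducing to Smith normal form yields diagonal entries (1,1,1,1,1).

The boundary map ∂_2: C_2 → C_1 sends each 2-simplex [p,q,r] to [q,r] − [p,r] + [p,q]. For instance
  ∂[1,5,6] = [5,6] − [1,6] + [1,5],
  ∂[1,2,6] = [2,6] − [1,6] + [1,2].
As a 12×6 matrix over Z this has rank 6, with invariant factors (1,1,1,1,1,1).

From H_k ≅ ker(∂_k) / im(∂_{k+1}) we obtain:

  H_0: rank C_0 − rank ∂_1 = 6 − 5 = 1, and the invariant factors of ∂_1 are all 1, so H_0 ≅ Z.
  H_1: rank ker ∂_1 − rank ∂_2 = (12 − 5) − 6 = 1, and the invariant factors of ∂_2 are all 1, so H_1 ≅ Z.
  H_2: rank ker ∂_2 − rank ∂_3 = (6 − 6) − 0 = 0, and there is no ∂_3, so H_2 ≅ 0.

As a check, the Euler characteristic is 6 − 12 + 6 = 0, which agrees with 1 − 1 + 0 = 0.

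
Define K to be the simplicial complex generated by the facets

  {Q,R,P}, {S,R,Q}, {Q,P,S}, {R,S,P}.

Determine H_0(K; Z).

H_0 = Z.

K has 4 vertices, 6 edges, 4 triangles.
rank ∂_0 = 0, rank ∂_1 = 3 ⇒ b_0 = 4 − 0 − 3 = 1; all invariant factors of ∂_1 are 1 so no torsion. So H_0 ≅ Z.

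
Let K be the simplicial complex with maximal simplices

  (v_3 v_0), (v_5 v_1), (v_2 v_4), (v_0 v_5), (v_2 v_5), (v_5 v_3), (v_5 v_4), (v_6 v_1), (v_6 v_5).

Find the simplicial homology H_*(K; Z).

K has 7 vertices, 9 edges.
rank ∂_0 = 0, rank ∂_1 = 6 ⇒ b_0 = 7 − 0 − 6 = 1; all invariant factors of ∂_1 are 1 so no torsion. So H_0 = Z.
rank ∂_1 = 6, rank ∂_2 = 0 ⇒ b_1 = 9 − 6 − 0 = 3. So H_1 = Z^3.

H_0 = Z,  H_1 = Z^3.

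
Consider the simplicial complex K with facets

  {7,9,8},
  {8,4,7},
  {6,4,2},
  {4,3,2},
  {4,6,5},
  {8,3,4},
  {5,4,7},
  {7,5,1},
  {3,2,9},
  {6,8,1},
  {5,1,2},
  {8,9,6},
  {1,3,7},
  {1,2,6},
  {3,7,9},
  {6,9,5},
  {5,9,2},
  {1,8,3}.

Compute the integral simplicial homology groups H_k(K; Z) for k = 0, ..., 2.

We work with the vertex ordering 1 < 2 < 3 < 4 < 5 < 6 < 7 < 8 < 9. The simplices of K, each written with vertices in increasing order, are:

  0-simplices (9): [1], [2], [3], [4], [5], [6], [7], [8], [9]
  1-simplices (27): (27 of them)
  2-simplices (18): [1,2,5], [1,2,6], [1,3,7], [1,3,8], [1,5,7], [1,6,8], [2,3,4], [2,3,9], [2,4,6], [2,5,9], [3,4,8], [3,7,9], [4,5,6], [4,5,7], [4,7,8], [5,6,9], [6,8,9], [7,8,9]

giving chain groups C_0 ≅ Z^9, C_1 ≅ Z^27, C_2 ≅ Z^18.

∂_1: C_1 → C_0 maps an edge to its endpoints' difference, ∂[p,q] = q − p. For instance
  ∂[4,8] = [8] − [4].
This gives a 9×27 integer matrix of rank 8; reducing to Smith normal form yields diagonal entries (1,1,1,1,1,1,1,1).

Boundary ∂_2: C_2 → C_1 maps a triangle to the signed sum of its edges. For instance
  ∂[4,5,6] = [5,6] − [4,6] + [4,5],
  ∂[6,8,9] = [8,9] − [6,9] + [6,8].
The resulting 27×18 matrix has rank 18, and its Smith normal form has invariant factors (1,1,1,1,1,1,1,1,1,1,1,1,1,1,1,1,1,2).

Reading off H_k = ker ∂_k / im ∂_{k+1}:

  H_0: rank C_0 − rank ∂_1 = 9 − 8 = 1, and the invariant factors of ∂_1 are all 1, so H_0 = Z.
  H_1: rank ker ∂_1 − rank ∂_2 = (27 − 8) − 18 = 1, and ∂_2 has invariant factor 2 > 1, so H_1 = Z ⊕ Z/2Z.
  H_2: rank ker ∂_2 − rank ∂_3 = (18 − 18) − 0 = 0, and there is no ∂_3, so H_2 = 0.

As a check, the Euler characteristic is 9 − 27 + 18 = 0, which agrees with 1 − 1 + 0 = 0.

H_0 = Z,  H_1 = Z ⊕ Z/2Z,  H_2 = 0.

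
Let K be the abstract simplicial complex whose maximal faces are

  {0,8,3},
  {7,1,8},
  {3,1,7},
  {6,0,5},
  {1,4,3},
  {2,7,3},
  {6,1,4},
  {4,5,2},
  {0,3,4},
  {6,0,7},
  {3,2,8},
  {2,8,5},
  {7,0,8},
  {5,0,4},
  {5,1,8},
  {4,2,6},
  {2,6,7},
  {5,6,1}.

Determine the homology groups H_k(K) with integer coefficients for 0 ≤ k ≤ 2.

Order the vertices as 0 < 1 < 2 < 3 < 4 < 5 < 6 < 7 < 8. Listing each simplex with vertices in this order, K has dimension 2 with simplices:

  0-simplices (9): [0], [1], [2], [3], [4], [5], [6], [7], [8]
  1-simplices (27): (27 of them)
  2-simplices (18): [0,3,4], [0,3,8], [0,4,5], [0,5,6], [0,6,7], [0,7,8], [1,3,4], [1,3,7], [1,4,6], [1,5,6], [1,5,8], [1,7,8], [2,3,7], [2,3,8], [2,4,5], [2,4,6], [2,5,8], [2,6,7]

so the chain groups are C_0 ≅ Z^9, C_1 ≅ Z^27, C_2 ≅ Z^18.

Boundary ∂_1: C_1 → C_0 maps an edge to its endpoints' difference, ∂[p,q] = q − p.
The resulting 9×27 matrix has rank 8, and its Smith normal form has invariant factors (1,1,1,1,1,1,1,1).

∂_2: C_2 → C_1 acts by ∂[p,q,r] = [q,r] − [p,r] + [p,q]. For instance
  ∂[0,5,6] = [5,6] − [0,6] + [0,5],
  ∂[0,3,4] = [3,4] − [0,4] + [0,3].
As a 27×18 matrix over Z this has rank 18, with invariant factors (1,1,1,1,1,1,1,1,1,1,1,1,1,1,1,1,1,2).

Reading off H_k = ker ∂_k / im ∂_{k+1}:

  H_0: rank C_0 − rank ∂_1 = 9 − 8 = 1, and the invariant factors of ∂_1 are all 1, so H_0 = Z.
  H_1: rank ker ∂_1 − rank ∂_2 = (27 − 8) − 18 = 1, and ∂_2 has invariant factor 2 > 1, so H_1 = Z ⊕ Z/2Z.
  H_2: rank ker ∂_2 − rank ∂_3 = (18 − 18) − 0 = 0, and there is no ∂_3, so H_2 = 0.

As a check, the Euler characteristic is 9 − 27 + 18 = 0, which agrees with 1 − 1 + 0 = 0.

H_0 = Z,  H_1 = Z ⊕ Z/2Z,  H_2 = 0.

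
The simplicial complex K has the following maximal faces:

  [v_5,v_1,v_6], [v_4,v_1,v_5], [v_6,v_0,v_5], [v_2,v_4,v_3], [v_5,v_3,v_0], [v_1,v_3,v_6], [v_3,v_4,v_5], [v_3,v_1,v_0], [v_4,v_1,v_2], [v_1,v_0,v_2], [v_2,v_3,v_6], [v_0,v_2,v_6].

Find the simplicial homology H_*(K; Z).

We work with the vertex ordering v_0 < v_1 < v_2 < v_3 < v_4 < v_5 < v_6. The simplices of K, each written with vertices in increasing order, are:

  0-simplices (7): [v_0], [v_1], [v_2], [v_3], [v_4], [v_5], [v_6]
  1-simplices (18): (18 of them)
  2-simplices (12): (12 of them)

Hence C_0 ≅ Z^7, C_1 ≅ Z^18, C_2 ≅ Z^12.

The boundary map ∂_1: C_1 → C_0 sends each edge [p,q] (with p < q) to q − p. For instance
  ∂[v_0,v_1] = [v_1] − [v_0].
The resulting 7×18 matrix has rank 6, and its Smith normal form has invariant factors (1,1,1,1,1,1).

The boundary map ∂_2: C_2 → C_1 sends each 2-simplex [p,q,r] to [q,r] − [p,r] + [p,q]. For instance
  ∂[v_1,v_2,v_4] = [v_2,v_4] − [v_1,v_4] + [v_1,v_2],
  ∂[v_0,v_2,v_6] = [v_2,v_6] − [v_0,v_6] + [v_0,v_2].
This gives a 18×12 integer matrix of rank 12; reducing to Smith normal form yields diagonal entries (1,1,1,1,1,1,1,1,1,1,1,2).

Computing H_k = (kernel of ∂_k) / (image of ∂_{k+1}):

  H_0: rank C_0 − rank ∂_1 = 7 − 6 = 1, and the invariant factors of ∂_1 are all 1, so H_0 ≅ Z.
  H_1: rank ker ∂_1 − rank ∂_2 = (18 − 6) − 12 = 0, and ∂_2 has invariant factor 2 > 1, so H_1 ≅ Z/2.
  H_2: rank ker ∂_2 − rank ∂_3 = (12 − 12) − 0 = 0, and there is no ∂_3, so H_2 ≅ 0.

H_0 = Z,  H_1 = Z/2,  H_2 = 0.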